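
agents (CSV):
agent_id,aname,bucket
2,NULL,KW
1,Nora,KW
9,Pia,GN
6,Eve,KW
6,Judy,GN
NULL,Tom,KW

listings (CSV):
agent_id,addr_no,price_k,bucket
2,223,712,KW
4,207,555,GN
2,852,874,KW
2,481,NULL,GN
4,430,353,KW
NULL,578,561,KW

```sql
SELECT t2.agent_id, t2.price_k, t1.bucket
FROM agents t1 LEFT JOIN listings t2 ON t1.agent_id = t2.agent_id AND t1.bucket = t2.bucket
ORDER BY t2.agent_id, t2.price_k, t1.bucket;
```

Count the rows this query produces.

LEFT JOIN keeps every row from `agents`; unmatched rows get NULL for `listings`'s columns.
Matching on t1.agent_id = t2.agent_id AND t1.bucket = t2.bucket. A NULL in a compared column never satisfies the condition.
- t1 row (agent_id=2, bucket=KW): matches 2 t2 row(s) → 2 output row(s).
- t1 row (agent_id=1, bucket=KW): no match → kept, t2 columns NULL.
- t1 row (agent_id=9, bucket=GN): no match → kept, t2 columns NULL.
- t1 row (agent_id=6, bucket=KW): no match → kept, t2 columns NULL.
- t1 row (agent_id=6, bucket=GN): no match → kept, t2 columns NULL.
- t1 row (agent_id=NULL, bucket=KW): no match → kept, t2 columns NULL.
Total: 2 matched + 5 padded = 7 rows.

7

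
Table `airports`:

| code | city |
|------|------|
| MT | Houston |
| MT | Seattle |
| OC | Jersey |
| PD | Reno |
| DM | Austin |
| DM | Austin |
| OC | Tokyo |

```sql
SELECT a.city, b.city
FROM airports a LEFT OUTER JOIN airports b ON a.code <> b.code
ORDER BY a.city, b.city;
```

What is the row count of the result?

LEFT JOIN keeps every row from `airports a`; unmatched rows get NULL for `airports b`'s columns.
Matching on a.code <> b.code.
- a row (code=MT): matches 5 b row(s) → 5 output row(s).
- a row (code=MT): matches 5 b row(s) → 5 output row(s).
- a row (code=OC): matches 5 b row(s) → 5 output row(s).
- a row (code=PD): matches 6 b row(s) → 6 output row(s).
- a row (code=DM): matches 5 b row(s) → 5 output row(s).
- a row (code=DM): matches 5 b row(s) → 5 output row(s).
- a row (code=OC): matches 5 b row(s) → 5 output row(s).
Total: 36 rows.

36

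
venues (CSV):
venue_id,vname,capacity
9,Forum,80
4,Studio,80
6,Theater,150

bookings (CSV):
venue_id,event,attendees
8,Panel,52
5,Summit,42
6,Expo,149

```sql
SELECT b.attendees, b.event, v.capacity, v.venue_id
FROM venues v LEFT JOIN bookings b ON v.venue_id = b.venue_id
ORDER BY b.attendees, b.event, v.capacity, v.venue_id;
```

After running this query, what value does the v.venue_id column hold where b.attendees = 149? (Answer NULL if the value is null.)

6

LEFT JOIN keeps every row from `venues`; unmatched rows get NULL for `bookings`'s columns.
Matching on v.venue_id = b.venue_id.
Matched pairs: 1; unmatched v rows kept: 2.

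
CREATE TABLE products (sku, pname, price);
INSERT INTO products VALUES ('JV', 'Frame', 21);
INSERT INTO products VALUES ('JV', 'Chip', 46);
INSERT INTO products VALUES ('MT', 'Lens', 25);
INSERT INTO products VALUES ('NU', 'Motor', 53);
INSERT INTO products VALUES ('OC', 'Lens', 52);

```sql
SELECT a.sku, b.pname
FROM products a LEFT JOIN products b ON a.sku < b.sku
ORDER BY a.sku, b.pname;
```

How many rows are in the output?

LEFT JOIN keeps every row from `products a`; unmatched rows get NULL for `products b`'s columns.
Matching on a.sku < b.sku.
Matched pairs: 9; unmatched a rows kept: 1.
Total: 9 matched + 1 padded = 10 rows.

10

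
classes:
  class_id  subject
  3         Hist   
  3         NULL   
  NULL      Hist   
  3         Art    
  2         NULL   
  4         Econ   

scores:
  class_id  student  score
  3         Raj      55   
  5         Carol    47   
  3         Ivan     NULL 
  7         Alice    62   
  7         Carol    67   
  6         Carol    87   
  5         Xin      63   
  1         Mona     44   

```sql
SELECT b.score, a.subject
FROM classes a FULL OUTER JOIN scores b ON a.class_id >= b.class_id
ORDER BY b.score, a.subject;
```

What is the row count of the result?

19

FULL OUTER JOIN keeps every row from both sides; unmatched rows get NULL for the other side's columns.
Matching on a.class_id >= b.class_id. A NULL in a compared column never satisfies the condition.
- class_id=3: 3 matching b row(s), so 3 row(s) emitted.
- class_id=3: 3 matching b row(s), so 3 row(s) emitted.
- class_id=NULL: no b row matches, row kept with b columns NULL.
- class_id=3: 3 matching b row(s), so 3 row(s) emitted.
- class_id=2: 1 matching b row(s), so 1 row(s) emitted.
- class_id=4: 3 matching b row(s), so 3 row(s) emitted.
- 5 row(s) from b found no a partner → padded with NULL.
Total: 13 matched + 6 padded = 19 rows.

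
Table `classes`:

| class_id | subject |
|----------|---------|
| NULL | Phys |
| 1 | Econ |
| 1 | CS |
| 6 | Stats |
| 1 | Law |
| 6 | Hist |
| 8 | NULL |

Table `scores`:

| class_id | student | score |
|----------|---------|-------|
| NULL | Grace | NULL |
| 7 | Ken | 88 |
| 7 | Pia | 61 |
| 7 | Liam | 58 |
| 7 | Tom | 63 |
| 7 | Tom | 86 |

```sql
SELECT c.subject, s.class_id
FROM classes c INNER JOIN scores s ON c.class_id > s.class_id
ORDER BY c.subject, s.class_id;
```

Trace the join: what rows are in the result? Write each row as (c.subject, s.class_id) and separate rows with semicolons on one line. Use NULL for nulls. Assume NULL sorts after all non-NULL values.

INNER JOIN keeps only pairs where the ON condition holds.
Matching on c.class_id > s.class_id. A NULL in a compared column never satisfies the condition.
- c (class_id=NULL) has no partner → excluded.
- c (class_id=1) has no partner → excluded.
- c (class_id=1) has no partner → excluded.
- c (class_id=6) has no partner → excluded.
- c (class_id=1) has no partner → excluded.
- c (class_id=6) has no partner → excluded.
- c (class_id=8) pairs with 5 row(s) of s.
After projecting and ordering:
c.subject | s.class_id
NULL | 7
NULL | 7
NULL | 7
NULL | 7
NULL | 7

(NULL, 7); (NULL, 7); (NULL, 7); (NULL, 7); (NULL, 7)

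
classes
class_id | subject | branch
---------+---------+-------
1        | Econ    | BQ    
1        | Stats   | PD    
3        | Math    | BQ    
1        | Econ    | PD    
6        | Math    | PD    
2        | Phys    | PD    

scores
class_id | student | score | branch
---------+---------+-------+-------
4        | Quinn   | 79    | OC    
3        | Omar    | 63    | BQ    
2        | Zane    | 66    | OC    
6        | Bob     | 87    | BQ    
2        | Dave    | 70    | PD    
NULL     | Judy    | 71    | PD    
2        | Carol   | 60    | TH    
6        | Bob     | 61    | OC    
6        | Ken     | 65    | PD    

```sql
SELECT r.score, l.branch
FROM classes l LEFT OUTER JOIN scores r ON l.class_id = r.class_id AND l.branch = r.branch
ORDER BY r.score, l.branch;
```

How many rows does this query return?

6

LEFT JOIN keeps every row from `classes`; unmatched rows get NULL for `scores`'s columns.
Matching on l.class_id = r.class_id AND l.branch = r.branch. A NULL in a compared column never satisfies the condition.
Matched pairs: 3; unmatched l rows kept: 3.
Total: 3 matched + 3 padded = 6 rows.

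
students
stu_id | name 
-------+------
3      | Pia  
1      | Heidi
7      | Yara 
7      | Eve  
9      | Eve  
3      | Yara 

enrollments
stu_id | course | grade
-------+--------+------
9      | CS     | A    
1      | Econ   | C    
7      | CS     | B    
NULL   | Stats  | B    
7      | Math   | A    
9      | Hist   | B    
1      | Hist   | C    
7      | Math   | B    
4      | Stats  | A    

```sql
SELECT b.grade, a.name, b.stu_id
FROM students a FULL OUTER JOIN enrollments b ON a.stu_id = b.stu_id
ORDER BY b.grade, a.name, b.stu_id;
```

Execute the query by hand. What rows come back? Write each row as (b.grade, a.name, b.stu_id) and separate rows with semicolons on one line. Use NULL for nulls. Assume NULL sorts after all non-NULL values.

FULL OUTER JOIN keeps every row from both sides; unmatched rows get NULL for the other side's columns.
Matching on a.stu_id = b.stu_id. A NULL in a compared column never satisfies the condition.
Matched pairs: 10; unmatched a rows kept: 2; unmatched b rows kept: 2.

(A, Eve, 7); (A, Eve, 9); (A, Yara, 7); (A, NULL, 4); (B, Eve, 7); (B, Eve, 7); (B, Eve, 9); (B, Yara, 7); (B, Yara, 7); (B, NULL, NULL); (C, Heidi, 1); (C, Heidi, 1); (NULL, Pia, NULL); (NULL, Yara, NULL)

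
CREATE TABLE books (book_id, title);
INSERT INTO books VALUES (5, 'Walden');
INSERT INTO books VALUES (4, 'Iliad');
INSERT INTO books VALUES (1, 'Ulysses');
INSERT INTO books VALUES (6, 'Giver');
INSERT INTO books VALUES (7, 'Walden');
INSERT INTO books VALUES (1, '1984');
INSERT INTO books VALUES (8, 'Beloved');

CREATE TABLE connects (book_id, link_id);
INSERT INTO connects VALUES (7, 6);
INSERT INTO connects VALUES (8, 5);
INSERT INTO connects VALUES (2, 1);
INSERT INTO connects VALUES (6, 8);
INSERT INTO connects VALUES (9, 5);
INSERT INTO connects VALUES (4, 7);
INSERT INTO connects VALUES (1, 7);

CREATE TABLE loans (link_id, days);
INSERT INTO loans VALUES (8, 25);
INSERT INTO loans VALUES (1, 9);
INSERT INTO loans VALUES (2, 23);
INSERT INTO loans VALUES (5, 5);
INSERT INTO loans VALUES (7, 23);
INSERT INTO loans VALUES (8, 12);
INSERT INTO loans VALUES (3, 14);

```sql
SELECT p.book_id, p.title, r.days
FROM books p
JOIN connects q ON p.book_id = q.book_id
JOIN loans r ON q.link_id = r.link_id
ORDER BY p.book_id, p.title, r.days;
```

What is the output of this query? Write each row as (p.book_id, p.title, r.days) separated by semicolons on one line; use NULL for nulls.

(1, 1984, 23); (1, Ulysses, 23); (4, Iliad, 23); (6, Giver, 12); (6, Giver, 25); (8, Beloved, 5)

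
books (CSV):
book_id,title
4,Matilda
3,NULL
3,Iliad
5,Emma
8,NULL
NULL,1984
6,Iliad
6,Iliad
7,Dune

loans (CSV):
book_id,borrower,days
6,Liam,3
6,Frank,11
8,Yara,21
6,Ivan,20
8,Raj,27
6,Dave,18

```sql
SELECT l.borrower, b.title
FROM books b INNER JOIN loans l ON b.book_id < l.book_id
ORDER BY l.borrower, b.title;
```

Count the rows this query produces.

30

INNER JOIN keeps only pairs where the ON condition holds.
Matching on b.book_id < l.book_id. A NULL in a compared column never satisfies the condition.
- b[0] book_id=4 → 6 match(es) in l → 6 row(s).
- b[1] book_id=3 → 6 match(es) in l → 6 row(s).
- b[2] book_id=3 → 6 match(es) in l → 6 row(s).
- b[3] book_id=5 → 6 match(es) in l → 6 row(s).
- b[4] book_id=8 → no match; dropped.
- b[5] book_id=NULL → no match; dropped.
- b[6] book_id=6 → 2 match(es) in l → 2 row(s).
- b[7] book_id=6 → 2 match(es) in l → 2 row(s).
- b[8] book_id=7 → 2 match(es) in l → 2 row(s).
Total: 30 rows.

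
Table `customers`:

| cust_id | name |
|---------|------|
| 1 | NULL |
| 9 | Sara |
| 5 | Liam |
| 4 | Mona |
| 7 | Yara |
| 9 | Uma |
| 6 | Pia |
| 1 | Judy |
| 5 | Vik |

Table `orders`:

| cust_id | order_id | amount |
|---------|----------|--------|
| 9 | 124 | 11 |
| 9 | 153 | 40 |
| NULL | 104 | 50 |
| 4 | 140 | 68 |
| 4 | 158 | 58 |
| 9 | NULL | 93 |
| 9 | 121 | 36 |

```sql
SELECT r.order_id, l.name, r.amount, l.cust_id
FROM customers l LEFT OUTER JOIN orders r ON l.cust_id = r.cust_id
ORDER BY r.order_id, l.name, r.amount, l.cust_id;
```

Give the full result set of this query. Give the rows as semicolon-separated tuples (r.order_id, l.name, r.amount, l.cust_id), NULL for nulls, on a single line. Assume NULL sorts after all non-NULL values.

(121, Sara, 36, 9); (121, Uma, 36, 9); (124, Sara, 11, 9); (124, Uma, 11, 9); (140, Mona, 68, 4); (153, Sara, 40, 9); (153, Uma, 40, 9); (158, Mona, 58, 4); (NULL, Judy, NULL, 1); (NULL, Liam, NULL, 5); (NULL, Pia, NULL, 6); (NULL, Sara, 93, 9); (NULL, Uma, 93, 9); (NULL, Vik, NULL, 5); (NULL, Yara, NULL, 7); (NULL, NULL, NULL, 1)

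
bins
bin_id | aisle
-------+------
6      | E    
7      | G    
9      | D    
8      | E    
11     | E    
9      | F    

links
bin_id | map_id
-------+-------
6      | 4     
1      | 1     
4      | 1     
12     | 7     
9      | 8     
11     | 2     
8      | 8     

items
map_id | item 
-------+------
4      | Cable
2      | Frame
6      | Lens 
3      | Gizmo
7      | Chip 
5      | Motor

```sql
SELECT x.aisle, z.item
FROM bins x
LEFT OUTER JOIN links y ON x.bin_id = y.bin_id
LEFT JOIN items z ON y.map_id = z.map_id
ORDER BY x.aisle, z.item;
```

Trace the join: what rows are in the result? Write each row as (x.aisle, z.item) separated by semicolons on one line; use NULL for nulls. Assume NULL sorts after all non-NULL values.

Step 1 — x LEFT JOIN y on bin_id → 6 row(s).
Then LEFT JOIN `items z` on map_id: each of those 6 rows is kept; rows whose y.map_id has no match in z get NULL for z's columns.

(D, NULL); (E, Cable); (E, Frame); (E, NULL); (F, NULL); (G, NULL)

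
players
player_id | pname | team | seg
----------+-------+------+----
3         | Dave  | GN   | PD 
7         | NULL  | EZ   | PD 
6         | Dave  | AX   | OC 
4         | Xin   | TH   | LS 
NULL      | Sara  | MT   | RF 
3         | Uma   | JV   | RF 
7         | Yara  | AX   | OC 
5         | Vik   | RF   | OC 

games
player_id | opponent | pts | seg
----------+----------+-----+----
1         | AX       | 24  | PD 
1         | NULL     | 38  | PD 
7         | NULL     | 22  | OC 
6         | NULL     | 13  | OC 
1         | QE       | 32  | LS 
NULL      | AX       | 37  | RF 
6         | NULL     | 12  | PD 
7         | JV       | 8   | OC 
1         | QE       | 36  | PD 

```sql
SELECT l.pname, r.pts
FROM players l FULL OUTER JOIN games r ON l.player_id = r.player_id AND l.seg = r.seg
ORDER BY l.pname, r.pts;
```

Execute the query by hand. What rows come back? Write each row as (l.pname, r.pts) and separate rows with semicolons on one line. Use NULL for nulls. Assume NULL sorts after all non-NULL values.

FULL OUTER JOIN keeps every row from both sides; unmatched rows get NULL for the other side's columns.
Matching on l.player_id = r.player_id AND l.seg = r.seg. A NULL in a compared column never satisfies the condition.
- l (player_id=3, seg=PD) has no partner → padded with NULL.
- l (player_id=7, seg=PD) has no partner → padded with NULL.
- l (player_id=6, seg=OC) pairs with 1 row(s) of r.
- l (player_id=4, seg=LS) has no partner → padded with NULL.
- l (player_id=NULL, seg=RF) has no partner → padded with NULL.
- l (player_id=3, seg=RF) has no partner → padded with NULL.
- l (player_id=7, seg=OC) pairs with 2 row(s) of r.
- l (player_id=5, seg=OC) has no partner → padded with NULL.
- 6 r row(s) had no l match → kept, l columns NULL.

(Dave, 13); (Dave, NULL); (Sara, NULL); (Uma, NULL); (Vik, NULL); (Xin, NULL); (Yara, 8); (Yara, 22); (NULL, 12); (NULL, 24); (NULL, 32); (NULL, 36); (NULL, 37); (NULL, 38); (NULL, NULL)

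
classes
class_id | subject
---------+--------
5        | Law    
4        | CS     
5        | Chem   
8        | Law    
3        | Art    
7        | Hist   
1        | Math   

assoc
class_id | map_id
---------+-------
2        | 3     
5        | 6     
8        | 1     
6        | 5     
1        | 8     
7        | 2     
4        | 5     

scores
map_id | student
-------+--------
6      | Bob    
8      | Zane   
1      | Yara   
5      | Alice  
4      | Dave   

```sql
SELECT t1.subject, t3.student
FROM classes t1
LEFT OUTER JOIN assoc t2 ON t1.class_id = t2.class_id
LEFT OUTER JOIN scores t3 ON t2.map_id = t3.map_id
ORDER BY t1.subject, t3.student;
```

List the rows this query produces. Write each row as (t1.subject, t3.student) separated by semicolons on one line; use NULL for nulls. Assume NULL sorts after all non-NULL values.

(Art, NULL); (CS, Alice); (Chem, Bob); (Hist, NULL); (Law, Bob); (Law, Yara); (Math, Zane)

Evaluate left to right. First `classes t1 LEFT JOIN assoc t2` on class_id: 7 row(s).
Then LEFT JOIN `scores t3` on map_id: each of those 7 rows is kept; rows whose t2.map_id has no match in t3 get NULL for t3's columns.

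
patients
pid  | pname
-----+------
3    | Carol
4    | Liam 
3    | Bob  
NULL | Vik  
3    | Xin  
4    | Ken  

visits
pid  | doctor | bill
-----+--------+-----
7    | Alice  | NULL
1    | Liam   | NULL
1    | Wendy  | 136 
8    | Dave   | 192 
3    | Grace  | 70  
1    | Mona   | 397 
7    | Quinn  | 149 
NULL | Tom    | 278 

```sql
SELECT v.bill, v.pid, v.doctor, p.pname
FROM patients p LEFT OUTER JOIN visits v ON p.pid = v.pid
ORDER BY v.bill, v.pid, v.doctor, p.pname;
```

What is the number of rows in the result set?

6

LEFT JOIN keeps every row from `patients`; unmatched rows get NULL for `visits`'s columns.
Matching on p.pid = v.pid. A NULL in a compared column never satisfies the condition.
- p (pid=3) pairs with 1 row(s) of v.
- p (pid=4) has no partner → padded with NULL.
- p (pid=3) pairs with 1 row(s) of v.
- p (pid=NULL) has no partner → padded with NULL.
- p (pid=3) pairs with 1 row(s) of v.
- p (pid=4) has no partner → padded with NULL.
Total: 3 matched + 3 padded = 6 rows.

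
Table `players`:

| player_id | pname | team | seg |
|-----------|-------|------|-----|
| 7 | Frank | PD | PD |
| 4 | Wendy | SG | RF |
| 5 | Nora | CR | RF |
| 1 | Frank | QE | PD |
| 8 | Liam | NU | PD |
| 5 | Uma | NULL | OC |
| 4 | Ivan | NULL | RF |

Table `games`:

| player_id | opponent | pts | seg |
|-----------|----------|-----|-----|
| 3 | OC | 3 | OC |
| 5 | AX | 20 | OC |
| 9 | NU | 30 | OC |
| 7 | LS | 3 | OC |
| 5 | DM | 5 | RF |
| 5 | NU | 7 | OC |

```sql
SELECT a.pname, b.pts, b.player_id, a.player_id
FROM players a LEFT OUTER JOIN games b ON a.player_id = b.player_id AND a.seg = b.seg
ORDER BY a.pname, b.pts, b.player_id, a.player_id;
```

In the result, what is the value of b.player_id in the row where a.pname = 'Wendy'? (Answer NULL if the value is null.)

NULL

LEFT JOIN keeps every row from `players`; unmatched rows get NULL for `games`'s columns.
Matching on a.player_id = b.player_id AND a.seg = b.seg.
Matched pairs: 3; unmatched a rows kept: 5.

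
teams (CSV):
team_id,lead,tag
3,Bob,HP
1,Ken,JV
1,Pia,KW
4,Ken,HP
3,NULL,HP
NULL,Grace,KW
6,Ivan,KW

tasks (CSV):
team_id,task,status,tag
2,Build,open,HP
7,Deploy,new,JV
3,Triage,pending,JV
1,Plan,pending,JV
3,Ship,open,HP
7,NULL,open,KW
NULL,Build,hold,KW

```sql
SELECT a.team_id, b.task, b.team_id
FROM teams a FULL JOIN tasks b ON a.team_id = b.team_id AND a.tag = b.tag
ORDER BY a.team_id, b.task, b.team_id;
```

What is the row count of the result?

FULL OUTER JOIN keeps every row from both sides; unmatched rows get NULL for the other side's columns.
Matching on a.team_id = b.team_id AND a.tag = b.tag. A NULL in a compared column never satisfies the condition.
- a[0] team_id=3, tag=HP → 1 match(es) in b → 1 row(s).
- a[1] team_id=1, tag=JV → 1 match(es) in b → 1 row(s).
- a[2] team_id=1, tag=KW → no match; kept with NULLs on the b side.
- a[3] team_id=4, tag=HP → no match; kept with NULLs on the b side.
- a[4] team_id=3, tag=HP → 1 match(es) in b → 1 row(s).
- a[5] team_id=NULL, tag=KW → no match; kept with NULLs on the b side.
- a[6] team_id=6, tag=KW → no match; kept with NULLs on the b side.
- 5 b row(s) had no a match → kept, a columns NULL.
Total: 3 matched + 9 padded = 12 rows.

12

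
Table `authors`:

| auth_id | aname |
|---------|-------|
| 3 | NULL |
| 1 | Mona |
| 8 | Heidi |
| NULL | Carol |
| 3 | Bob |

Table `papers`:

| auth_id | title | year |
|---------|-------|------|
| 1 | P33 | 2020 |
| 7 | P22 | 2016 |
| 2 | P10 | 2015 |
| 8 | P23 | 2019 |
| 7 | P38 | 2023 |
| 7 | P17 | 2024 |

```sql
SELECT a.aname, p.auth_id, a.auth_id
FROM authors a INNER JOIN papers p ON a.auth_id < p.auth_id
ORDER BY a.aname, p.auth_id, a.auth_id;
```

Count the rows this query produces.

13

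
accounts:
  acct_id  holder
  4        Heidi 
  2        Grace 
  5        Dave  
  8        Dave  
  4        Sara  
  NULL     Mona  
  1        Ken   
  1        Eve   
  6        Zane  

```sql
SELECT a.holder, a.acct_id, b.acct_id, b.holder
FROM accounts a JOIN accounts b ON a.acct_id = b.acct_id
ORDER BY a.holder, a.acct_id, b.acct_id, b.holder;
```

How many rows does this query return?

12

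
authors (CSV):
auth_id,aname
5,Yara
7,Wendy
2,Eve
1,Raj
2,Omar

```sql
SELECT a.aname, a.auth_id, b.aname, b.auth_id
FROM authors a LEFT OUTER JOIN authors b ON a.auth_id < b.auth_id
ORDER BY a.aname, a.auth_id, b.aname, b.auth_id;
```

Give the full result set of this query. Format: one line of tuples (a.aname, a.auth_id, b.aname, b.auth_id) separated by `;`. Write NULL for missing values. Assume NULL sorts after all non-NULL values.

(Eve, 2, Wendy, 7); (Eve, 2, Yara, 5); (Omar, 2, Wendy, 7); (Omar, 2, Yara, 5); (Raj, 1, Eve, 2); (Raj, 1, Omar, 2); (Raj, 1, Wendy, 7); (Raj, 1, Yara, 5); (Wendy, 7, NULL, NULL); (Yara, 5, Wendy, 7)

LEFT JOIN keeps every row from `authors a`; unmatched rows get NULL for `authors b`'s columns.
Matching on a.auth_id < b.auth_id.
Matched pairs: 9; unmatched a rows kept: 1.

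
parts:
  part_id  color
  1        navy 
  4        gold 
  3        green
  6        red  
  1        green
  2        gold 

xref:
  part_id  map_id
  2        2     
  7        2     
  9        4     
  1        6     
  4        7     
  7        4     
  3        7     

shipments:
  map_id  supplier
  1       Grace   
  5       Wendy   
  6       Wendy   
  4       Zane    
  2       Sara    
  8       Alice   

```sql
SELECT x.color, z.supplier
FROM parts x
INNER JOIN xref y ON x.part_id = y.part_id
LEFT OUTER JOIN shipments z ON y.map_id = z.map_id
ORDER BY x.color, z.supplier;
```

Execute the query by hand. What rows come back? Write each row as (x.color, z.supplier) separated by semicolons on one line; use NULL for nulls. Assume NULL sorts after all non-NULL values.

(gold, Sara); (gold, NULL); (green, Wendy); (green, NULL); (navy, Wendy)

Evaluate left to right. First `parts x INNER JOIN xref y` on part_id: 5 row(s).
Then LEFT JOIN `shipments z` on map_id: each of those 5 rows is kept; rows whose y.map_id has no match in z get NULL for z's columns.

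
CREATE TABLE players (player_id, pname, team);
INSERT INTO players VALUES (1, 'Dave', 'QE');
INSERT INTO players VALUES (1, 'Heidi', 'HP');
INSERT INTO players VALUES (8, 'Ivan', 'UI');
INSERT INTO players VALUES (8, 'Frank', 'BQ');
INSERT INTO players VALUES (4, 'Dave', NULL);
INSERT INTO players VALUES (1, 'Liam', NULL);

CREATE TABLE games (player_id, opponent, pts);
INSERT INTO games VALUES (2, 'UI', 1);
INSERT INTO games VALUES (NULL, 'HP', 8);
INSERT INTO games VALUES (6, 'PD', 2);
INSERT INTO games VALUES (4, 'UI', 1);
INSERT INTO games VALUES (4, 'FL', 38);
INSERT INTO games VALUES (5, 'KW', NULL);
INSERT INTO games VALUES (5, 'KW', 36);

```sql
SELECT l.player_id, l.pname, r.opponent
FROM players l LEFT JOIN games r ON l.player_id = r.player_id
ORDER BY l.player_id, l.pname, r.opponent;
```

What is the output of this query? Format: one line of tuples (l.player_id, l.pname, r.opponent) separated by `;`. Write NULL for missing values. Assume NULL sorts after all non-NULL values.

(1, Dave, NULL); (1, Heidi, NULL); (1, Liam, NULL); (4, Dave, FL); (4, Dave, UI); (8, Frank, NULL); (8, Ivan, NULL)

LEFT JOIN keeps every row from `players`; unmatched rows get NULL for `games`'s columns.
Matching on l.player_id = r.player_id. A NULL in a compared column never satisfies the condition.
- l[0] player_id=1 → no match; kept with NULLs on the r side.
- l[1] player_id=1 → no match; kept with NULLs on the r side.
- l[2] player_id=8 → no match; kept with NULLs on the r side.
- l[3] player_id=8 → no match; kept with NULLs on the r side.
- l[4] player_id=4 → 2 match(es) in r → 2 row(s).
- l[5] player_id=1 → no match; kept with NULLs on the r side.
After projecting and ordering:
l.player_id | l.pname | r.opponent
1 | Dave | NULL
1 | Heidi | NULL
1 | Liam | NULL
4 | Dave | FL
4 | Dave | UI
8 | Frank | NULL
8 | Ivan | NULL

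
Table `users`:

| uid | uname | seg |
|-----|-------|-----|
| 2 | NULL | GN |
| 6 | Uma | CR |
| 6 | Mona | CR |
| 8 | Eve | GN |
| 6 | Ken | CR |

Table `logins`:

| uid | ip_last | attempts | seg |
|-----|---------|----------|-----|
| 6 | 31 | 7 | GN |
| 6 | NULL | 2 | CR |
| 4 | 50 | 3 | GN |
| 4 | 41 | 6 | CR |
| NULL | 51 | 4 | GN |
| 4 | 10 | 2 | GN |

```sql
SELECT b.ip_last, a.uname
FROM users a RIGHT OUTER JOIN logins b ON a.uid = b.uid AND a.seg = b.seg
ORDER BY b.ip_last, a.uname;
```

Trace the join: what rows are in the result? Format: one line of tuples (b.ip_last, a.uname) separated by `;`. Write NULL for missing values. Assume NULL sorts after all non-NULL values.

(10, NULL); (31, NULL); (41, NULL); (50, NULL); (51, NULL); (NULL, Ken); (NULL, Mona); (NULL, Uma)

RIGHT JOIN keeps every row from `logins`; unmatched rows get NULL for `users`'s columns.
Matching on a.uid = b.uid AND a.seg = b.seg. A NULL in a compared column never satisfies the condition.
- a (uid=2, seg=GN) has no partner in b.
- a (uid=6, seg=CR) pairs with 1 row(s) of b.
- a (uid=6, seg=CR) pairs with 1 row(s) of b.
- a (uid=8, seg=GN) has no partner in b.
- a (uid=6, seg=CR) pairs with 1 row(s) of b.
- plus 5 unmatched b row(s), each kept with NULL a columns.
After projecting and ordering:
b.ip_last | a.uname
10 | NULL
31 | NULL
41 | NULL
50 | NULL
51 | NULL
NULL | Ken
NULL | Mona
NULL | Uma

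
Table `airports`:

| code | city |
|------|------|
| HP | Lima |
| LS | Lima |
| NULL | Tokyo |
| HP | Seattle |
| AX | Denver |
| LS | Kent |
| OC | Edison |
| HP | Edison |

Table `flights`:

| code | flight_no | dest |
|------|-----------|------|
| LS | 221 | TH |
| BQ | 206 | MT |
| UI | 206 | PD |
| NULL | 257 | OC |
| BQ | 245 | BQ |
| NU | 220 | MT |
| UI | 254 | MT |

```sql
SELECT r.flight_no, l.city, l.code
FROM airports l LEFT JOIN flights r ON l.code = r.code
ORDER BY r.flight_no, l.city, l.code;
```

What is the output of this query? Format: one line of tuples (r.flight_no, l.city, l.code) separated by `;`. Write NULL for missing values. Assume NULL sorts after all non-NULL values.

LEFT JOIN keeps every row from `airports`; unmatched rows get NULL for `flights`'s columns.
Matching on l.code = r.code. A NULL in a compared column never satisfies the condition.
- l (code=HP) has no partner → padded with NULL.
- l (code=LS) pairs with 1 row(s) of r.
- l (code=NULL) has no partner → padded with NULL.
- l (code=HP) has no partner → padded with NULL.
- l (code=AX) has no partner → padded with NULL.
- l (code=LS) pairs with 1 row(s) of r.
- l (code=OC) has no partner → padded with NULL.
- l (code=HP) has no partner → padded with NULL.
After projecting and ordering:
r.flight_no | l.city | l.code
221 | Kent | LS
221 | Lima | LS
NULL | Denver | AX
NULL | Edison | HP
NULL | Edison | OC
NULL | Lima | HP
NULL | Seattle | HP
NULL | Tokyo | NULL

(221, Kent, LS); (221, Lima, LS); (NULL, Denver, AX); (NULL, Edison, HP); (NULL, Edison, OC); (NULL, Lima, HP); (NULL, Seattle, HP); (NULL, Tokyo, NULL)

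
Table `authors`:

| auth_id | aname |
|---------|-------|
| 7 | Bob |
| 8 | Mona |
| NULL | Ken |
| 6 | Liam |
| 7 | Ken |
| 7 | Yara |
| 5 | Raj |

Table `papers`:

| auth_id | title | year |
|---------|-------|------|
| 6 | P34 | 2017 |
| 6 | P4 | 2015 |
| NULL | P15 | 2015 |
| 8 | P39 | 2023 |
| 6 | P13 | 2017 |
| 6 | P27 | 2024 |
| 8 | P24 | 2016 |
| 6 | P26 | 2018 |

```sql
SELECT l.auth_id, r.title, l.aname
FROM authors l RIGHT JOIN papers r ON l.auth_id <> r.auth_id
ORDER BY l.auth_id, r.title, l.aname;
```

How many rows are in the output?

RIGHT JOIN keeps every row from `papers`; unmatched rows get NULL for `authors`'s columns.
Matching on l.auth_id <> r.auth_id. A NULL in a compared column never satisfies the condition.
Matched pairs: 35; unmatched r rows kept: 1.
Total: 35 matched + 1 padded = 36 rows.

36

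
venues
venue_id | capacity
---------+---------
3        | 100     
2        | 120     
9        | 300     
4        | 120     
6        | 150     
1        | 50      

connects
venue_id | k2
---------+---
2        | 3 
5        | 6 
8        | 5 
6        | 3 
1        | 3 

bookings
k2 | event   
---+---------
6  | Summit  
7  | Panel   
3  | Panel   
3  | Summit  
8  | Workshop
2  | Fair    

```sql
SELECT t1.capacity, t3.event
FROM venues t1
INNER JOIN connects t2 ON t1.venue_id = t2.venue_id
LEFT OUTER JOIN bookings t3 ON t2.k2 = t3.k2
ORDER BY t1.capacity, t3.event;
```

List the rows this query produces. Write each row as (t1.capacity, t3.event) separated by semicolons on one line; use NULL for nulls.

(50, Panel); (50, Summit); (120, Panel); (120, Summit); (150, Panel); (150, Summit)

Joins associate left-to-right: venues INNER JOIN connects on venue_id gives 3 intermediate row(s).
Then LEFT JOIN `bookings t3` on k2: each of those 3 rows is kept; rows whose t2.k2 has no match in t3 get NULL for t3's columns.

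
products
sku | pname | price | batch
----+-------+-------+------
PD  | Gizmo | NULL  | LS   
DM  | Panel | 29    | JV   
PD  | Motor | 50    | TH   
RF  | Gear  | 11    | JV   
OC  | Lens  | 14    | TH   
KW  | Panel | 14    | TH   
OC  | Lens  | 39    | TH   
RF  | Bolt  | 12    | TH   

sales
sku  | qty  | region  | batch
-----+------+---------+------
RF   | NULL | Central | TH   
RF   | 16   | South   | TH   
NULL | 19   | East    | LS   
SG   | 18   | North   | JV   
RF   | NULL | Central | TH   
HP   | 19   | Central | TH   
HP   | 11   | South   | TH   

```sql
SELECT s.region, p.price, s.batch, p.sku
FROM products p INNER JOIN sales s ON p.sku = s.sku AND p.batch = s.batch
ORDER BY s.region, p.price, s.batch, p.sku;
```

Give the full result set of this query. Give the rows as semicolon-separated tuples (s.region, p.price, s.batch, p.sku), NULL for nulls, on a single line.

(Central, 12, TH, RF); (Central, 12, TH, RF); (South, 12, TH, RF)

INNER JOIN keeps only pairs where the ON condition holds.
Matching on p.sku = s.sku AND p.batch = s.batch. A NULL in a compared column never satisfies the condition.
Matched pairs: 3.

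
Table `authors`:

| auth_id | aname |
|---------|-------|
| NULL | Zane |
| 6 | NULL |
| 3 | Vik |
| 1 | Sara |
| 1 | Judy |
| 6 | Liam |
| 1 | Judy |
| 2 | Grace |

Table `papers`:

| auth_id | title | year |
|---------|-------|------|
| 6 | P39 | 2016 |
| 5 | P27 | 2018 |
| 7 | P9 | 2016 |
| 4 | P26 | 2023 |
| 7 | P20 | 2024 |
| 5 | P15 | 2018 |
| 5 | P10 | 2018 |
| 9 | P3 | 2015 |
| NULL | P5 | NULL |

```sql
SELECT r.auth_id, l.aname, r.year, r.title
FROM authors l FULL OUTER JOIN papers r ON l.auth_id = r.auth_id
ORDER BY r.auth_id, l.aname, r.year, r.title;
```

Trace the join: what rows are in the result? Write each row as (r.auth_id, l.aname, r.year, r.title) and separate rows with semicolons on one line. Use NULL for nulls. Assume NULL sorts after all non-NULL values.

(4, NULL, 2023, P26); (5, NULL, 2018, P10); (5, NULL, 2018, P15); (5, NULL, 2018, P27); (6, Liam, 2016, P39); (6, NULL, 2016, P39); (7, NULL, 2016, P9); (7, NULL, 2024, P20); (9, NULL, 2015, P3); (NULL, Grace, NULL, NULL); (NULL, Judy, NULL, NULL); (NULL, Judy, NULL, NULL); (NULL, Sara, NULL, NULL); (NULL, Vik, NULL, NULL); (NULL, Zane, NULL, NULL); (NULL, NULL, NULL, P5)

FULL OUTER JOIN keeps every row from both sides; unmatched rows get NULL for the other side's columns.
Matching on l.auth_id = r.auth_id. A NULL in a compared column never satisfies the condition.
- auth_id=NULL: no r row matches, row kept with r columns NULL.
- auth_id=6: 1 matching r row(s), so 1 row(s) emitted.
- auth_id=3: no r row matches, row kept with r columns NULL.
- auth_id=1: no r row matches, row kept with r columns NULL.
- auth_id=1: no r row matches, row kept with r columns NULL.
- auth_id=6: 1 matching r row(s), so 1 row(s) emitted.
- auth_id=1: no r row matches, row kept with r columns NULL.
- auth_id=2: no r row matches, row kept with r columns NULL.
- plus 8 unmatched r row(s), each kept with NULL l columns.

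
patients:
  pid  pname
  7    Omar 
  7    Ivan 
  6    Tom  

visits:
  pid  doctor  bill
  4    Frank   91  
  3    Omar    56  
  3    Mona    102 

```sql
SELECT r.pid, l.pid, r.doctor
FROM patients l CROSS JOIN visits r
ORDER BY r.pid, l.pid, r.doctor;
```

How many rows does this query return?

9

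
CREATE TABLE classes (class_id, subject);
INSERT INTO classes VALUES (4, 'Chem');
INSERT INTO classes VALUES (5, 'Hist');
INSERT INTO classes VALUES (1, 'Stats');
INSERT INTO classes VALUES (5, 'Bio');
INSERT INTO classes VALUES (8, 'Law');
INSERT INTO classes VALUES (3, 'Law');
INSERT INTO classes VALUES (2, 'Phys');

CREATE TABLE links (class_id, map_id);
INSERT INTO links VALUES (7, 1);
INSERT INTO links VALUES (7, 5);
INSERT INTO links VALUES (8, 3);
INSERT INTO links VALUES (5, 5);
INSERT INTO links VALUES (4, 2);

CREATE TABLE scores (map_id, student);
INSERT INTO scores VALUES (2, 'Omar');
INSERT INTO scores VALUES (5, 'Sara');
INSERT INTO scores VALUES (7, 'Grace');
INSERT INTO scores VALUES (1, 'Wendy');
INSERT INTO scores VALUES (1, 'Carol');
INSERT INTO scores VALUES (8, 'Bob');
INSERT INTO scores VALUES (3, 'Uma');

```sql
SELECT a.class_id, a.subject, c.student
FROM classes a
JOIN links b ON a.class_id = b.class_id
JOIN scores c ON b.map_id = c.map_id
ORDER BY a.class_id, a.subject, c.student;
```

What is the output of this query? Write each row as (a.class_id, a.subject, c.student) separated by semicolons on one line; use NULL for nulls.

(4, Chem, Omar); (5, Bio, Sara); (5, Hist, Sara); (8, Law, Uma)

Evaluate left to right. First `classes a INNER JOIN links b` on class_id: 4 row(s).
Then INNER JOIN `scores c` on map_id: keep only rows whose b.map_id appears in c.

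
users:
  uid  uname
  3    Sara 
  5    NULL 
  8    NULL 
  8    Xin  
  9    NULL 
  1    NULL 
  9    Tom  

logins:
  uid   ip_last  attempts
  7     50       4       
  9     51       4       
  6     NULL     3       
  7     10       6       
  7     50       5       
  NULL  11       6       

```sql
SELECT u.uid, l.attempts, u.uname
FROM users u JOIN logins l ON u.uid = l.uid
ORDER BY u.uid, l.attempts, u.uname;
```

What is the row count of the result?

INNER JOIN keeps only pairs where the ON condition holds.
Matching on u.uid = l.uid. A NULL in a compared column never satisfies the condition.
- u[0] uid=3 → no match; dropped.
- u[1] uid=5 → no match; dropped.
- u[2] uid=8 → no match; dropped.
- u[3] uid=8 → no match; dropped.
- u[4] uid=9 → 1 match(es) in l → 1 row(s).
- u[5] uid=1 → no match; dropped.
- u[6] uid=9 → 1 match(es) in l → 1 row(s).
Total: 2 rows.

2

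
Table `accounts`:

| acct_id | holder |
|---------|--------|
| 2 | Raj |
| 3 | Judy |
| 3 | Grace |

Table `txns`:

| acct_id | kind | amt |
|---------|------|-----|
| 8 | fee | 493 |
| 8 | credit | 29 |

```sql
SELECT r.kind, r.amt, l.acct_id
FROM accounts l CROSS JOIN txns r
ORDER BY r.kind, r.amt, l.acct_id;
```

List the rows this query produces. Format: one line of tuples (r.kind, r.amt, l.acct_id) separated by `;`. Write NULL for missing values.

(credit, 29, 2); (credit, 29, 3); (credit, 29, 3); (fee, 493, 2); (fee, 493, 3); (fee, 493, 3)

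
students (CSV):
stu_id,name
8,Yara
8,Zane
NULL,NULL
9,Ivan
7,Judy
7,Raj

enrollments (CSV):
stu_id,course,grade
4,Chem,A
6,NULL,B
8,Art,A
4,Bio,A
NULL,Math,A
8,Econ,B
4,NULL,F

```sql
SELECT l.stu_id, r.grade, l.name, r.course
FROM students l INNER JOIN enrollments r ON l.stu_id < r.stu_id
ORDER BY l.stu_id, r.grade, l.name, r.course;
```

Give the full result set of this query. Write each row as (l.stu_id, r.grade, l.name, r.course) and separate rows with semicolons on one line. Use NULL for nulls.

(7, A, Judy, Art); (7, A, Raj, Art); (7, B, Judy, Econ); (7, B, Raj, Econ)

INNER JOIN keeps only pairs where the ON condition holds.
Matching on l.stu_id < r.stu_id. A NULL in a compared column never satisfies the condition.
Matched pairs: 4.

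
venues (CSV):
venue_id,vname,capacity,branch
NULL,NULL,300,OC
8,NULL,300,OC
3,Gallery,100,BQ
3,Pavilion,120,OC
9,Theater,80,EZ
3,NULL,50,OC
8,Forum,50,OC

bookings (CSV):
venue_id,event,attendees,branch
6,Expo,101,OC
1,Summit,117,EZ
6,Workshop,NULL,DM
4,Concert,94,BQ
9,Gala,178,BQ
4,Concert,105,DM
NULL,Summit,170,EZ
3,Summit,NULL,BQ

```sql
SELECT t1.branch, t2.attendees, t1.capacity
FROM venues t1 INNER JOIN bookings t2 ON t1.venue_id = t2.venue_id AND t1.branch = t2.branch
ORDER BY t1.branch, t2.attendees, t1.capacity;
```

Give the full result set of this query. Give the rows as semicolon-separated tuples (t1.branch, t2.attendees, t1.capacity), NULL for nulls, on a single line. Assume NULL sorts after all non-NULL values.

INNER JOIN keeps only pairs where the ON condition holds.
Matching on t1.venue_id = t2.venue_id AND t1.branch = t2.branch. A NULL in a compared column never satisfies the condition.
Matched pairs: 1.

(BQ, NULL, 100)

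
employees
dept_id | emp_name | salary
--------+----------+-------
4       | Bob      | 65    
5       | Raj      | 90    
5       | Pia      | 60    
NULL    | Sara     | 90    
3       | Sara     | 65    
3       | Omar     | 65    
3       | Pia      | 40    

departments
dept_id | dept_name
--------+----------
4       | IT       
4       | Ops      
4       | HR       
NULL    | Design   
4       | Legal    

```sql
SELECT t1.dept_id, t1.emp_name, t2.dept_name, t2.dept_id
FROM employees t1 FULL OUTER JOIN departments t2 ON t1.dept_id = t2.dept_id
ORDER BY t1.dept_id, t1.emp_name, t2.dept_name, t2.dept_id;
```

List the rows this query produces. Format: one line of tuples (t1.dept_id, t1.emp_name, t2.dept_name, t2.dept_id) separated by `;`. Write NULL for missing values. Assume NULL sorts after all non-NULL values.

FULL OUTER JOIN keeps every row from both sides; unmatched rows get NULL for the other side's columns.
Matching on t1.dept_id = t2.dept_id. A NULL in a compared column never satisfies the condition.
Matched pairs: 4; unmatched t1 rows kept: 6; unmatched t2 rows kept: 1.

(3, Omar, NULL, NULL); (3, Pia, NULL, NULL); (3, Sara, NULL, NULL); (4, Bob, HR, 4); (4, Bob, IT, 4); (4, Bob, Legal, 4); (4, Bob, Ops, 4); (5, Pia, NULL, NULL); (5, Raj, NULL, NULL); (NULL, Sara, NULL, NULL); (NULL, NULL, Design, NULL)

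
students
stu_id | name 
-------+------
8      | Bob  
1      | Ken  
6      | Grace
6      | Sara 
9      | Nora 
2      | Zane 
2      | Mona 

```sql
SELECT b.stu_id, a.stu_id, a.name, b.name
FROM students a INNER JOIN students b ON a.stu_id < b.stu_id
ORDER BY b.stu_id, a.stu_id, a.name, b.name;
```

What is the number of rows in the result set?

19

INNER JOIN keeps only pairs where the ON condition holds.
Matching on a.stu_id < b.stu_id.
- stu_id=8: 1 matching b row(s), so 1 row(s) emitted.
- stu_id=1: 6 matching b row(s), so 6 row(s) emitted.
- stu_id=6: 2 matching b row(s), so 2 row(s) emitted.
- stu_id=6: 2 matching b row(s), so 2 row(s) emitted.
- stu_id=9: no matching b row, dropped.
- stu_id=2: 4 matching b row(s), so 4 row(s) emitted.
- stu_id=2: 4 matching b row(s), so 4 row(s) emitted.
Total: 19 rows.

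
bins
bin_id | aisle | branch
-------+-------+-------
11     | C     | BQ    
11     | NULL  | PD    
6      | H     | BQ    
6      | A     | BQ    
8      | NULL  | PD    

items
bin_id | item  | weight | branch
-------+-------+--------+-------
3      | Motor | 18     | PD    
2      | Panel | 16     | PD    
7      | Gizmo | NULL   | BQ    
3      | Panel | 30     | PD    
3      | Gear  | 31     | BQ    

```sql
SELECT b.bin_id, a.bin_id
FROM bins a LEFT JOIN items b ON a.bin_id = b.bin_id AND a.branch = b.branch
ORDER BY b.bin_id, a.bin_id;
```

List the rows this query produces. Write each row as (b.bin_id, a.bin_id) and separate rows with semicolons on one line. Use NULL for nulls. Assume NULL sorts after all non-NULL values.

(NULL, 6); (NULL, 6); (NULL, 8); (NULL, 11); (NULL, 11)

LEFT JOIN keeps every row from `bins`; unmatched rows get NULL for `items`'s columns.
Matching on a.bin_id = b.bin_id AND a.branch = b.branch.
- bin_id=11, branch=BQ: no b row matches, row kept with b columns NULL.
- bin_id=11, branch=PD: no b row matches, row kept with b columns NULL.
- bin_id=6, branch=BQ: no b row matches, row kept with b columns NULL.
- bin_id=6, branch=BQ: no b row matches, row kept with b columns NULL.
- bin_id=8, branch=PD: no b row matches, row kept with b columns NULL.
After projecting and ordering:
b.bin_id | a.bin_id
NULL | 6
NULL | 6
NULL | 8
NULL | 11
NULL | 11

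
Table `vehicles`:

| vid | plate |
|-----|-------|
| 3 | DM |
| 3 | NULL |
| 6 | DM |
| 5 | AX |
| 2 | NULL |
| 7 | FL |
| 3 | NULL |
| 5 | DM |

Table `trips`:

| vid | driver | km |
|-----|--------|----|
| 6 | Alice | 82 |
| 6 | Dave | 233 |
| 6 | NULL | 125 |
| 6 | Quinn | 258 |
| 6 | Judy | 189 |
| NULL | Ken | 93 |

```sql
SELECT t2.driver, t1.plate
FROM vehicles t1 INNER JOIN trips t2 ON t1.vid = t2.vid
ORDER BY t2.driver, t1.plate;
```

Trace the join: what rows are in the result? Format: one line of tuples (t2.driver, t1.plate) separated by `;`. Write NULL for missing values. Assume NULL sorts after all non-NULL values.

(Alice, DM); (Dave, DM); (Judy, DM); (Quinn, DM); (NULL, DM)

INNER JOIN keeps only pairs where the ON condition holds.
Matching on t1.vid = t2.vid. A NULL in a compared column never satisfies the condition.
Matched pairs: 5.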